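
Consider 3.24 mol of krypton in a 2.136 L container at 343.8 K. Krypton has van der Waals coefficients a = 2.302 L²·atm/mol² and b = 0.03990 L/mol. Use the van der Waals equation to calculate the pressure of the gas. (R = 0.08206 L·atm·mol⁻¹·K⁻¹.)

P ≈ 40.25 atm

P = nRT/(V − nb) − a n²/V²
nRT/(V − nb) = (3.24)(0.08206)(343.8)/(2.136 − 3.24×0.03990) = 91.408/2.0067 = 45.551 atm
a n²/V² = (2.302)(3.24)²/(2.136)² = 5.2965 atm
P = 45.551 − 5.2965 = 40.25 atm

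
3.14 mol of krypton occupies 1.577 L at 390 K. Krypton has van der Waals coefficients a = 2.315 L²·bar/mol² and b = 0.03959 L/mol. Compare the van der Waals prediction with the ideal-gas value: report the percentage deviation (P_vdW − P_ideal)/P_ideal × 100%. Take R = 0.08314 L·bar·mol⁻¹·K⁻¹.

-5.66 %

Ideal: P_ideal = nRT/V = (3.14)(0.08314)(390)/1.577 = 64.5613 bar
vdW: P = nRT/(V − nb) − a n²/V² = 101.813/1.45269 − 22.8250/2.48693 = 70.0858 − 9.17798 = 60.9078 bar
% deviation = (60.9078 − 64.5613)/64.5613 × 100% = -5.66%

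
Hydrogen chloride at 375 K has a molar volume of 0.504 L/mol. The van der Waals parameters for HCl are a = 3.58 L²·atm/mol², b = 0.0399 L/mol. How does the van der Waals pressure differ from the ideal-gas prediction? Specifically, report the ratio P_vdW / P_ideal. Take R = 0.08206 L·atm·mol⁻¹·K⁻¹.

P_vdW / P_ideal ≈ 0.8551

Ideal: P_ideal = RT/V_m = (0.08206)(375)/0.504 = 61.0565 atm
vdW: P = RT/(V_m − b) − a/V_m² = 30.7725/0.464100 − 3.58/0.254016 = 66.3058 − 14.0936 = 52.2122 atm
Ratio = 52.2122/61.0565 = 0.8551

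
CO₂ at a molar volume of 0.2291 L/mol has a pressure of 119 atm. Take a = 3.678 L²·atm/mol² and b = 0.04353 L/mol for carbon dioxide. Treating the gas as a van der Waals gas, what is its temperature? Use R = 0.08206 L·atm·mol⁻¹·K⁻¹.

T = (P + a/V_m²)(V_m − b)/R
P + a/V_m² = 119 + 3.678/(0.2291)² = 189.07 atm
V_m − b = 0.2291 − 0.04353 = 0.18557 L/mol
T = (189.07)(0.18557)/0.08206 = 427.6 K

T ≈ 427.6 K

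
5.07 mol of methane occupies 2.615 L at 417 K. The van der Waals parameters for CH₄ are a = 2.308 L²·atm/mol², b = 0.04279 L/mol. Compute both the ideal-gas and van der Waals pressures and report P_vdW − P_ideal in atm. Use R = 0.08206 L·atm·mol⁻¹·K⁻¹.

Ideal: P_ideal = nRT/V = (5.07)(0.08206)(417)/2.615 = 66.3443 atm
vdW: P = nRT/(V − nb) − a n²/V² = 173.490/2.39805 − 59.3269/6.83823 = 72.3463 − 8.67577 = 63.6705 atm
ΔP = 63.6705 − 66.3443 = -2.674 atm

ΔP ≈ -2.674 atm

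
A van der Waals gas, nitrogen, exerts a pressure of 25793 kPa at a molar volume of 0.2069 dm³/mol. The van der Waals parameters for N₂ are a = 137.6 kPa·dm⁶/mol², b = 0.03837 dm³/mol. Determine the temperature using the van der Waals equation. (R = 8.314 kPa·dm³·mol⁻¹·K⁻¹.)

T ≈ 588.0 K

T = (P + a/V_m²)(V_m − b)/R
P + a/V_m² = 25793 + 137.6/(0.2069)² = 29007 kPa
V_m − b = 0.2069 − 0.03837 = 0.16853 dm³/mol
T = (29007)(0.16853)/8.314 = 588.0 K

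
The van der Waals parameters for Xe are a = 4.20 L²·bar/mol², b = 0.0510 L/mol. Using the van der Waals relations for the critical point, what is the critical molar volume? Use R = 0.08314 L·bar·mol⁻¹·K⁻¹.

V_m,c ≈ 0.1530 L/mol

For a van der Waals gas, V_m,c = 3b.
V_m,c = 3×0.0510 = 0.1530 L/mol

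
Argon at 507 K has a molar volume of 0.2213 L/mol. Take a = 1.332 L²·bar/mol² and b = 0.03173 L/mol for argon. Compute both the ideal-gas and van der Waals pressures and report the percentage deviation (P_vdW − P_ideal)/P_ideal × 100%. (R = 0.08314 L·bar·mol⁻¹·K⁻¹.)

Ideal: P_ideal = RT/V_m = (0.08314)(507)/0.2213 = 190.474 bar
vdW: P = RT/(V_m − b) − a/V_m² = 42.1520/0.189570 − 1.332/0.0489737 = 222.356 − 27.1983 = 195.158 bar
% deviation = (195.158 − 190.474)/190.474 × 100% = 2.46%

2.46 %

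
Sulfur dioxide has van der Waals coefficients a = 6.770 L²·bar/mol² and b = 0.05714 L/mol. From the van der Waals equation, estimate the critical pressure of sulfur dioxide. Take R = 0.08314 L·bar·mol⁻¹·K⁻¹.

For a van der Waals gas, P_c = a/(27b²).
P_c = 6.770/(27×(0.05714)²) = 6.770/0.088154 = 76.80 bar

P_c ≈ 76.80 bar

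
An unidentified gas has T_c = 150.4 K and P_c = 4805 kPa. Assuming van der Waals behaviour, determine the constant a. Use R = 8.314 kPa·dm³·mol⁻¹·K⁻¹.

From T_c = 8a/(27Rb) and P_c = a/(27b²): a = 27 R² T_c²/(64 P_c).
a = 27×(8.314)²×(150.4)²/(64×4805) = 42216233/307520 = 137.3 kPa·dm⁶/mol²

a ≈ 137.3 kPa·dm⁶/mol²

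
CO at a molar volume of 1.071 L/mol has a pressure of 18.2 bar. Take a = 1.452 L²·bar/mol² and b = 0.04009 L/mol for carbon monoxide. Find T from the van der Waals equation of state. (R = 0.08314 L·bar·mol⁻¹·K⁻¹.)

T = (P + a/V_m²)(V_m − b)/R
P + a/V_m² = 18.2 + 1.452/(1.071)² = 19.466 bar
V_m − b = 1.071 − 0.04009 = 1.0309 L/mol
T = (19.466)(1.0309)/0.08314 = 241.4 K

T ≈ 241.4 K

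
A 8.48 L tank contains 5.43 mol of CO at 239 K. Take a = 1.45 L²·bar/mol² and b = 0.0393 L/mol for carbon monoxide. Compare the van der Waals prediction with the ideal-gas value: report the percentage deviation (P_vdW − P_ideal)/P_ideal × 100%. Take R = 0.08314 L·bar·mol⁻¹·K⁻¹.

Ideal: P_ideal = nRT/V = (5.43)(0.08314)(239)/8.48 = 12.7237 bar
vdW: P = nRT/(V − nb) − a n²/V² = 107.897/8.26660 − 42.7531/71.9104 = 13.0522 − 0.594533 = 12.4577 bar
% deviation = (12.4577 − 12.7237)/12.7237 × 100% = -2.09%

-2.09 %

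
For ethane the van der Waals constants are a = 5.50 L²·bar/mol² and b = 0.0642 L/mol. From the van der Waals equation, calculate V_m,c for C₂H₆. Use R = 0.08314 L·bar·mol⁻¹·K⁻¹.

For a van der Waals gas, V_m,c = 3b.
V_m,c = 3×0.0642 = 0.1926 L/mol

V_m,c ≈ 0.1926 L/mol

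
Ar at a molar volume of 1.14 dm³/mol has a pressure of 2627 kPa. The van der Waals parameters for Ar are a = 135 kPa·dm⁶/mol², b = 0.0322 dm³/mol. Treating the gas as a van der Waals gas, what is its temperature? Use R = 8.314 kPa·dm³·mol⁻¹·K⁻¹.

T ≈ 363.9 K

T = (P + a/V_m²)(V_m − b)/R
P + a/V_m² = 2627 + 135/(1.14)² = 2730.9 kPa
V_m − b = 1.14 − 0.0322 = 1.1078 dm³/mol
T = (2730.9)(1.1078)/8.314 = 363.9 K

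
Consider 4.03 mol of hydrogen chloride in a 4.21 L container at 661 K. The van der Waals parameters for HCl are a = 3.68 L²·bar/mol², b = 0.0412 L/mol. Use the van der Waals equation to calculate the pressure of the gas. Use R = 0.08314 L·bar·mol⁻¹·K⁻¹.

P ≈ 51.39 bar

P = nRT/(V − nb) − a n²/V²
nRT/(V − nb) = (4.03)(0.08314)(661)/(4.21 − 4.03×0.0412) = 221.47/4.0440 = 54.765 bar
a n²/V² = (3.68)(4.03)²/(4.21)² = 3.3720 bar
P = 54.765 − 3.3720 = 51.39 bar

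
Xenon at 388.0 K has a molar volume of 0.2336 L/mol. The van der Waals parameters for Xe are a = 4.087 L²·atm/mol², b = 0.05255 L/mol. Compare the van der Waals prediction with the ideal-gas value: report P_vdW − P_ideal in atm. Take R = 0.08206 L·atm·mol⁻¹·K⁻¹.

Ideal: P_ideal = RT/V_m = (0.08206)(388.0)/0.2336 = 136.298 atm
vdW: P = RT/(V_m − b) − a/V_m² = 31.8393/0.181050 − 4.087/0.0545690 = 175.859 − 74.8960 = 100.963 atm
ΔP = 100.963 − 136.298 = -35.34 atm

ΔP ≈ -35.34 atm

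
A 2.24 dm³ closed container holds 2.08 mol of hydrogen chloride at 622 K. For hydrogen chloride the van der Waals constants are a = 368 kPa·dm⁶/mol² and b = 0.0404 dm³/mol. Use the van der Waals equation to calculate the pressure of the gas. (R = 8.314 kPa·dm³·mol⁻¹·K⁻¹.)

P ≈ 4672 kPa

P = nRT/(V − nb) − a n²/V²
nRT/(V − nb) = (2.08)(8.314)(622)/(2.24 − 2.08×0.0404) = 10756/2.1560 = 4988.9 kPa
a n²/V² = (368)(2.08)²/(2.24)² = 317.31 kPa
P = 4988.9 − 317.31 = 4672 kPa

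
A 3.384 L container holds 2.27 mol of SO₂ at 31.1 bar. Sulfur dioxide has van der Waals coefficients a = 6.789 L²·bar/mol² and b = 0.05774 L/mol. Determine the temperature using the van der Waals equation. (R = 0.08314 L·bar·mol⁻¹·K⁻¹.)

T ≈ 588.7 K

T = (P + a n²/V²)(V − nb)/(nR)
P + a n²/V² = 31.1 + (6.789)(2.27)²/(3.384)² = 34.155 bar
V − nb = 3.384 − (2.27)(0.05774) = 3.2529 L
T = (34.155)(3.2529)/((2.27)(0.08314)) = 588.7 K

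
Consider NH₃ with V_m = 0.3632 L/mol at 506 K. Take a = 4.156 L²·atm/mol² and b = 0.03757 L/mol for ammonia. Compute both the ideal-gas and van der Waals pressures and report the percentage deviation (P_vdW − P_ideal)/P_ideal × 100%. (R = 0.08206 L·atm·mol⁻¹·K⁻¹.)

-16.02 %

Ideal: P_ideal = RT/V_m = (0.08206)(506)/0.3632 = 114.324 atm
vdW: P = RT/(V_m − b) − a/V_m² = 41.5224/0.325630 − 4.156/0.131914 = 127.514 − 31.5054 = 96.009 atm
% deviation = (96.009 − 114.324)/114.324 × 100% = -16.02%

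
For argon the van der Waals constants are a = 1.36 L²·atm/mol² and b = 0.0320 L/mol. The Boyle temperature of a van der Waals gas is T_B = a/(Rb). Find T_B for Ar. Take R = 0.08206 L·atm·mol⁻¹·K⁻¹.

For a van der Waals gas the second virial coefficient B₂ = b − a/(RT) vanishes at T_B = a/(Rb).
T_B = 1.36/(0.08206×0.0320) = 1.36/0.0026259 = 517.9 K

T_B ≈ 517.9 K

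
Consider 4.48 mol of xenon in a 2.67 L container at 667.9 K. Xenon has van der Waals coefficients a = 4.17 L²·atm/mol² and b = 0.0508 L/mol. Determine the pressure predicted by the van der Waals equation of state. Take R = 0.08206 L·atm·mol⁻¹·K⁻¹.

P = nRT/(V − nb) − a n²/V²
nRT/(V − nb) = (4.48)(0.08206)(667.9)/(2.67 − 4.48×0.0508) = 245.54/2.4424 = 100.53 atm
a n²/V² = (4.17)(4.48)²/(2.67)² = 11.740 atm
P = 100.53 − 11.740 = 88.79 atm

P ≈ 88.79 atm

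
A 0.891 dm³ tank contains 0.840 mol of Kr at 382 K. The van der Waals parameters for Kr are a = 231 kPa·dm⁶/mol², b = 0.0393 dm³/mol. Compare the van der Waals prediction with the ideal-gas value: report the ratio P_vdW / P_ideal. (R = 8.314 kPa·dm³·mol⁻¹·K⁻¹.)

P_vdW / P_ideal ≈ 0.9699

Ideal: P_ideal = nRT/V = (0.840)(8.314)(382)/0.891 = 2994.16 kPa
vdW: P = nRT/(V − nb) − a n²/V² = 2667.80/0.857988 − 162.994/0.793881 = 3109.37 − 205.313 = 2904.06 kPa
Ratio = 2904.06/2994.16 = 0.9699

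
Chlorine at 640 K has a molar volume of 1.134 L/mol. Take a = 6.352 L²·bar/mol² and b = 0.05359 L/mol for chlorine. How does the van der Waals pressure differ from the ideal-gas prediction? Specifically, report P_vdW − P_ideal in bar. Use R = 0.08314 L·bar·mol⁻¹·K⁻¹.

Ideal: P_ideal = RT/V_m = (0.08314)(640)/1.134 = 46.9220 bar
vdW: P = RT/(V_m − b) − a/V_m² = 53.2096/1.08041 − 6.352/1.28596 = 49.2495 − 4.93950 = 44.3100 bar
ΔP = 44.3100 − 46.9220 = -2.612 bar

ΔP ≈ -2.612 bar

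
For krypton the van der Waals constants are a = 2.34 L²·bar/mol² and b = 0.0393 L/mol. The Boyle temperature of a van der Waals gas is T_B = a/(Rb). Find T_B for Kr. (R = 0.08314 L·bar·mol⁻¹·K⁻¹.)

For a van der Waals gas the second virial coefficient B₂ = b − a/(RT) vanishes at T_B = a/(Rb).
T_B = 2.34/(0.08314×0.0393) = 2.34/0.0032674 = 716.2 K

T_B ≈ 716.2 K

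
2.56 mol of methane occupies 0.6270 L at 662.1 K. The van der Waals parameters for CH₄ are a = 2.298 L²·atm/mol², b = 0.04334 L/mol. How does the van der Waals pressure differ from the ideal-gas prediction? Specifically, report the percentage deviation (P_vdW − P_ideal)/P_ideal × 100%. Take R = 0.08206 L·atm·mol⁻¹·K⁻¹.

Ideal: P_ideal = nRT/V = (2.56)(0.08206)(662.1)/0.6270 = 221.834 atm
vdW: P = nRT/(V − nb) − a n²/V² = 139.090/0.516050 − 15.0602/0.393129 = 269.528 − 38.3085 = 231.220 atm
% deviation = (231.220 − 221.834)/221.834 × 100% = 4.23%

4.23 %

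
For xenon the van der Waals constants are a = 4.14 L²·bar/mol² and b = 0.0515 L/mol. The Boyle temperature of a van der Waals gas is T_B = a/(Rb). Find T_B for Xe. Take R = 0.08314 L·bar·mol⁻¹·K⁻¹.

T_B ≈ 966.9 K

For a van der Waals gas the second virial coefficient B₂ = b − a/(RT) vanishes at T_B = a/(Rb).
T_B = 4.14/(0.08314×0.0515) = 4.14/0.0042817 = 966.9 K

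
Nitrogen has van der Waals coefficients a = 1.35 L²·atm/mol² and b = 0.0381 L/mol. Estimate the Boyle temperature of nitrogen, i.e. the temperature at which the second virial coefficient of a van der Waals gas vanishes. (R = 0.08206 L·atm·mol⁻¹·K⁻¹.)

T_B ≈ 431.8 K

For a van der Waals gas the second virial coefficient B₂ = b − a/(RT) vanishes at T_B = a/(Rb).
T_B = 1.35/(0.08206×0.0381) = 1.35/0.0031265 = 431.8 K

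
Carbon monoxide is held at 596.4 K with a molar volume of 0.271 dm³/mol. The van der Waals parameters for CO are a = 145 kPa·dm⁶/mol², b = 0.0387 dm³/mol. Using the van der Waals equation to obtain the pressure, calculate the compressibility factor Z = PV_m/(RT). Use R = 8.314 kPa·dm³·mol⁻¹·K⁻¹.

P = RT/(V_m − b) − a/V_m² = (8.314)(596.4)/(0.271 − 0.0387) − 145/(0.271)²
  = 4958.5/0.23230 − 1974.4 = 21345 − 1974.4 = 19371 kPa
Z = PV_m/(RT) = (19371)(0.271)/((8.314)(596.4)) = 5249.5/4958.5 = 1.059

Z ≈ 1.059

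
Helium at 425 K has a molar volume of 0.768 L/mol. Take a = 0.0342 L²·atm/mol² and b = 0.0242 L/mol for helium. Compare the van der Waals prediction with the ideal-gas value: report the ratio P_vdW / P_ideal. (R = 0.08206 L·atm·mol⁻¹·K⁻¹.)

Ideal: P_ideal = RT/V_m = (0.08206)(425)/0.768 = 45.4108 atm
vdW: P = RT/(V_m − b) − a/V_m² = 34.8755/0.743800 − 0.0342/0.589824 = 46.8883 − 0.0579834 = 46.8303 atm
Ratio = 46.8303/45.4108 = 1.031

P_vdW / P_ideal ≈ 1.031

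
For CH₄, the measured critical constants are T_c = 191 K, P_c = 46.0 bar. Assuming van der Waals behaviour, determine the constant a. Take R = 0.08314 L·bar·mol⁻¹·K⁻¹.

From T_c = 8a/(27Rb) and P_c = a/(27b²): a = 27 R² T_c²/(64 P_c).
a = 27×(0.08314)²×(191)²/(64×46.0) = 6808.5/2944.0 = 2.313 L²·bar/mol²

a ≈ 2.313 L²·bar/mol²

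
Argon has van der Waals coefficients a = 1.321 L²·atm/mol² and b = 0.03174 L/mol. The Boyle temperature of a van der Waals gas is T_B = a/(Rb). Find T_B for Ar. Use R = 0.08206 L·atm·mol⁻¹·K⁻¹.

T_B ≈ 507.2 K

For a van der Waals gas the second virial coefficient B₂ = b − a/(RT) vanishes at T_B = a/(Rb).
T_B = 1.321/(0.08206×0.03174) = 1.321/0.0026046 = 507.2 K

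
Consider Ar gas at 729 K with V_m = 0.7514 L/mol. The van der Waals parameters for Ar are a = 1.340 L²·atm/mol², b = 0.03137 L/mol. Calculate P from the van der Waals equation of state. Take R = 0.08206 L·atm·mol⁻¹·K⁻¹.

P = RT/(V_m − b) − a/V_m²
RT/(V_m − b) = (0.08206)(729)/(0.7514 − 0.03137) = 59.822/0.72003 = 83.083 atm
a/V_m² = 1.340/(0.7514)² = 2.3734 atm
P = 83.083 − 2.3734 = 80.71 atm

P ≈ 80.71 atm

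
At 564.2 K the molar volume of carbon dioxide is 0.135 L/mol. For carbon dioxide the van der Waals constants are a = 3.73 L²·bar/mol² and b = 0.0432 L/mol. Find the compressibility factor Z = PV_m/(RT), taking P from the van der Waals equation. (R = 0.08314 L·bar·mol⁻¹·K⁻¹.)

P = RT/(V_m − b) − a/V_m² = (0.08314)(564.2)/(0.135 − 0.0432) − 3.73/(0.135)²
  = 46.908/0.091800 − 204.66 = 510.98 − 204.66 = 306.32 bar
Z = PV_m/(RT) = (306.32)(0.135)/((0.08314)(564.2)) = 41.353/46.908 = 0.8816

Z ≈ 0.8816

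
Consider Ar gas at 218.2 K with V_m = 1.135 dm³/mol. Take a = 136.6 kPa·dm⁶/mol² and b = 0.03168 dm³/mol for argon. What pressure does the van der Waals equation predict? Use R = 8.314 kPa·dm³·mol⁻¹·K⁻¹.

P ≈ 1538 kPa

P = RT/(V_m − b) − a/V_m²
RT/(V_m − b) = (8.314)(218.2)/(1.135 − 0.03168) = 1814.1/1.1033 = 1644.2 kPa
a/V_m² = 136.6/(1.135)² = 106.04 kPa
P = 1644.2 − 106.04 = 1538 kPa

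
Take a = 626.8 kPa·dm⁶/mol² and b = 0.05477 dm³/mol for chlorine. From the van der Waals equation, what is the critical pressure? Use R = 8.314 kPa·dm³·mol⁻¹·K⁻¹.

P_c ≈ 7739 kPa

For a van der Waals gas, P_c = a/(27b²).
P_c = 626.8/(27×(0.05477)²) = 626.8/0.080993 = 7739 kPa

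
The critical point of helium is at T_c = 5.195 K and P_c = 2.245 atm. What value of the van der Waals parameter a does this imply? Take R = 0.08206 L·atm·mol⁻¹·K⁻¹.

a ≈ 0.03415 L²·atm/mol²

From T_c = 8a/(27Rb) and P_c = a/(27b²): a = 27 R² T_c²/(64 P_c).
a = 27×(0.08206)²×(5.195)²/(64×2.245) = 4.9068/143.68 = 0.03415 L²·atm/mol²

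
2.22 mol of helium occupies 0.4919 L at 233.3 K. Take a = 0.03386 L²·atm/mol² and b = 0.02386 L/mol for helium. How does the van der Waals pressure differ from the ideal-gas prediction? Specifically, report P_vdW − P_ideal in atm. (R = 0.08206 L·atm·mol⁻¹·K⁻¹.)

ΔP ≈ 9.737 atm

Ideal: P_ideal = nRT/V = (2.22)(0.08206)(233.3)/0.4919 = 86.4017 atm
vdW: P = nRT/(V − nb) − a n²/V² = 42.5010/0.438931 − 0.166876/0.241966 = 96.8284 − 0.689667 = 96.1387 atm
ΔP = 96.1387 − 86.4017 = 9.737 atm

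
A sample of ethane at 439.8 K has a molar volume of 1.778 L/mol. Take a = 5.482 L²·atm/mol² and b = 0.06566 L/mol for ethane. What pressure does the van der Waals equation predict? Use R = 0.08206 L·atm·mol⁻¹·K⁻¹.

P = RT/(V_m − b) − a/V_m²
RT/(V_m − b) = (0.08206)(439.8)/(1.778 − 0.06566) = 36.090/1.7123 = 21.077 atm
a/V_m² = 5.482/(1.778)² = 1.7341 atm
P = 21.077 − 1.7341 = 19.34 atm

P ≈ 19.34 atm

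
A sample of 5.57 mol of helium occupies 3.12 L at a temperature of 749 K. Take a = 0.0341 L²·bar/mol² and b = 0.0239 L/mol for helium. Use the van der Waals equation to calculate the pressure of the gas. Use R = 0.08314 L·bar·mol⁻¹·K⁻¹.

P = nRT/(V − nb) − a n²/V²
nRT/(V − nb) = (5.57)(0.08314)(749)/(3.12 − 5.57×0.0239) = 346.85/2.9869 = 116.12 bar
a n²/V² = (0.0341)(5.57)²/(3.12)² = 0.10868 bar
P = 116.12 − 0.10868 = 116.0 bar

P ≈ 116.0 bar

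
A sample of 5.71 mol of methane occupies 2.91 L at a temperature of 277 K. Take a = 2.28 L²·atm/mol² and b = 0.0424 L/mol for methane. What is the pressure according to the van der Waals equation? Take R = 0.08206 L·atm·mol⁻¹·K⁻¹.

P ≈ 39.87 atm

P = nRT/(V − nb) − a n²/V²
nRT/(V − nb) = (5.71)(0.08206)(277)/(2.91 − 5.71×0.0424) = 129.79/2.6679 = 48.649 atm
a n²/V² = (2.28)(5.71)²/(2.91)² = 8.7785 atm
P = 48.649 − 8.7785 = 39.87 atm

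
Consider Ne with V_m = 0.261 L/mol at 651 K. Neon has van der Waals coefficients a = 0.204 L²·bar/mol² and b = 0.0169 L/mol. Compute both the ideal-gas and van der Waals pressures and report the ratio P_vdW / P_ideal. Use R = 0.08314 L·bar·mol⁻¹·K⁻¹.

Ideal: P_ideal = RT/V_m = (0.08314)(651)/0.261 = 207.372 bar
vdW: P = RT/(V_m − b) − a/V_m² = 54.1241/0.244100 − 0.204/0.0681210 = 221.729 − 2.99467 = 218.734 bar
Ratio = 218.734/207.372 = 1.055

P_vdW / P_ideal ≈ 1.055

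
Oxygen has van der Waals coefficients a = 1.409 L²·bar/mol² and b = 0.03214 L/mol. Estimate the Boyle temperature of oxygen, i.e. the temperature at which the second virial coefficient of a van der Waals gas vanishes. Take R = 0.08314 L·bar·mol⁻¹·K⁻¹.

T_B ≈ 527.3 K

For a van der Waals gas the second virial coefficient B₂ = b − a/(RT) vanishes at T_B = a/(Rb).
T_B = 1.409/(0.08314×0.03214) = 1.409/0.0026721 = 527.3 K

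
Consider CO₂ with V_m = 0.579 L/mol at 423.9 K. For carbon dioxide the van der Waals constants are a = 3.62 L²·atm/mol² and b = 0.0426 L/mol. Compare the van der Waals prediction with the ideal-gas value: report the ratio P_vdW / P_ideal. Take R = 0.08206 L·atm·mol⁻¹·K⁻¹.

P_vdW / P_ideal ≈ 0.8997

Ideal: P_ideal = RT/V_m = (0.08206)(423.9)/0.579 = 60.0781 atm
vdW: P = RT/(V_m − b) − a/V_m² = 34.7852/0.536400 − 3.62/0.335241 = 64.8494 − 10.7982 = 54.0512 atm
Ratio = 54.0512/60.0781 = 0.8997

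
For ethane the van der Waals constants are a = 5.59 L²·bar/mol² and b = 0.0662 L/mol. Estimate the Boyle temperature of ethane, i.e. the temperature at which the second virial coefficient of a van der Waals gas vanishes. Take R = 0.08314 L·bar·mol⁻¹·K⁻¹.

T_B ≈ 1016 K

For a van der Waals gas the second virial coefficient B₂ = b − a/(RT) vanishes at T_B = a/(Rb).
T_B = 5.59/(0.08314×0.0662) = 5.59/0.0055039 = 1016 K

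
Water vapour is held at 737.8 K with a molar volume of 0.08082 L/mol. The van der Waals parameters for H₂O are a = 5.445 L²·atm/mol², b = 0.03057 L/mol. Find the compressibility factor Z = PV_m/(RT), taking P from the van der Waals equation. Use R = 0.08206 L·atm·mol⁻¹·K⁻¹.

Z ≈ 0.4956

P = RT/(V_m − b) − a/V_m² = (0.08206)(737.8)/(0.08082 − 0.03057) − 5.445/(0.08082)²
  = 60.544/0.050250 − 833.60 = 1204.9 − 833.60 = 371.3 atm
Z = PV_m/(RT) = (371.3)(0.08082)/((0.08206)(737.8)) = 30.008/60.544 = 0.4956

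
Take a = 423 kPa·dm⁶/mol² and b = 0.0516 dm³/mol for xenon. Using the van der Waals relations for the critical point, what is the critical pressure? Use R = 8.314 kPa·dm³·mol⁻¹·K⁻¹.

P_c ≈ 5884 kPa

For a van der Waals gas, P_c = a/(27b²).
P_c = 423/(27×(0.0516)²) = 423/0.071889 = 5884 kPa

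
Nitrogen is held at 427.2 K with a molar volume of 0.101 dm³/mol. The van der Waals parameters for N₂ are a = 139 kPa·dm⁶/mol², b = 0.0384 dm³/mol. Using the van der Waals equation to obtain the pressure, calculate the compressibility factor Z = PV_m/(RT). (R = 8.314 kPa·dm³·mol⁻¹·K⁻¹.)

P = RT/(V_m − b) − a/V_m² = (8.314)(427.2)/(0.101 − 0.0384) − 139/(0.101)²
  = 3551.7/0.062600 − 13626 = 56736 − 13626 = 43110 kPa
Z = PV_m/(RT) = (43110)(0.101)/((8.314)(427.2)) = 4354.1/3551.7 = 1.226

Z ≈ 1.226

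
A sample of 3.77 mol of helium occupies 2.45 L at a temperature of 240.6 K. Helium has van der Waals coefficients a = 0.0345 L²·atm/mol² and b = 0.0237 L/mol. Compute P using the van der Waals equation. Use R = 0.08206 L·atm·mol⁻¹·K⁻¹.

P ≈ 31.45 atm

P = nRT/(V − nb) − a n²/V²
nRT/(V − nb) = (3.77)(0.08206)(240.6)/(2.45 − 3.77×0.0237) = 74.434/2.3607 = 31.530 atm
a n²/V² = (0.0345)(3.77)²/(2.45)² = 0.081690 atm
P = 31.530 − 0.081690 = 31.45 atm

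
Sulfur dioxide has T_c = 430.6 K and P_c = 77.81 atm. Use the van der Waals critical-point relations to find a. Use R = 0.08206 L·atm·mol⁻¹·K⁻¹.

a ≈ 6.770 L²·atm/mol²

From T_c = 8a/(27Rb) and P_c = a/(27b²): a = 27 R² T_c²/(64 P_c).
a = 27×(0.08206)²×(430.6)²/(64×77.81) = 33711/4979.8 = 6.770 L²·atm/mol²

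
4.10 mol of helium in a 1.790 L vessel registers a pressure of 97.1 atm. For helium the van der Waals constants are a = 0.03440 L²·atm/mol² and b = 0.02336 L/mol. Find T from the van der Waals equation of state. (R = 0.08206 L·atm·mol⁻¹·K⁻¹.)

T ≈ 489.9 K

T = (P + a n²/V²)(V − nb)/(nR)
P + a n²/V² = 97.1 + (0.03440)(4.10)²/(1.790)² = 97.280 atm
V − nb = 1.790 − (4.10)(0.02336) = 1.6942 L
T = (97.280)(1.6942)/((4.10)(0.08206)) = 489.9 K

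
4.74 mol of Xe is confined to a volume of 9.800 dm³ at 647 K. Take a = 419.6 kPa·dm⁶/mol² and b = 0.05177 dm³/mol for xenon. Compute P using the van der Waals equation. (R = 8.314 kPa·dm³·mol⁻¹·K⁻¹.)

P ≈ 2570 kPa

P = nRT/(V − nb) − a n²/V²
nRT/(V − nb) = (4.74)(8.314)(647)/(9.800 − 4.74×0.05177) = 25497/9.5546 = 2668.6 kPa
a n²/V² = (419.6)(4.74)²/(9.800)² = 98.161 kPa
P = 2668.6 − 98.161 = 2570 kPa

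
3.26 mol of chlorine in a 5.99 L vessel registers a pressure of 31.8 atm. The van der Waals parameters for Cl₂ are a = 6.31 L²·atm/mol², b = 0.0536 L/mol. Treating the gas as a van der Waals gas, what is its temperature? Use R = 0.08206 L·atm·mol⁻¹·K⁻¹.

T = (P + a n²/V²)(V − nb)/(nR)
P + a n²/V² = 31.8 + (6.31)(3.26)²/(5.99)² = 33.669 atm
V − nb = 5.99 − (3.26)(0.0536) = 5.8153 L
T = (33.669)(5.8153)/((3.26)(0.08206)) = 731.9 K

T ≈ 731.9 K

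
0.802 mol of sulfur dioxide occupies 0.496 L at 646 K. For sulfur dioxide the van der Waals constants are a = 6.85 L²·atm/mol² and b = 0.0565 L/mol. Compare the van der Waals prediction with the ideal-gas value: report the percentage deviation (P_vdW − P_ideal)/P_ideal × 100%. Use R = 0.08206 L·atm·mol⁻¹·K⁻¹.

Ideal: P_ideal = nRT/V = (0.802)(0.08206)(646)/0.496 = 85.7150 atm
vdW: P = nRT/(V − nb) − a n²/V² = 42.5146/0.450687 − 4.40595/0.246016 = 94.3329 − 17.9092 = 76.4237 atm
% deviation = (76.4237 − 85.7150)/85.7150 × 100% = -10.84%

-10.84 %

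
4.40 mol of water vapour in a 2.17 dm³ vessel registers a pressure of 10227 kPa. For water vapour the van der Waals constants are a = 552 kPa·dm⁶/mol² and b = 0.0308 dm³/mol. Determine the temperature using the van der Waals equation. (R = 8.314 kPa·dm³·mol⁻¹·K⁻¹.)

T ≈ 695.0 K

T = (P + a n²/V²)(V − nb)/(nR)
P + a n²/V² = 10227 + (552)(4.40)²/(2.17)² = 12496 kPa
V − nb = 2.17 − (4.40)(0.0308) = 2.0345 dm³
T = (12496)(2.0345)/((4.40)(8.314)) = 695.0 K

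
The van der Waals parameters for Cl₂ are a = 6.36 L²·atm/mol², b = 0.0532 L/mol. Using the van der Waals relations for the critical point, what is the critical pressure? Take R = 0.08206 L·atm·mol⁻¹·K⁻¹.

For a van der Waals gas, P_c = a/(27b²).
P_c = 6.36/(27×(0.0532)²) = 6.36/0.076416 = 83.23 atm

P_c ≈ 83.23 atm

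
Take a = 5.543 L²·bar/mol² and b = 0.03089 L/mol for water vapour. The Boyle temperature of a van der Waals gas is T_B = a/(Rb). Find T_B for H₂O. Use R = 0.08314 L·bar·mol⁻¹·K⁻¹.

For a van der Waals gas the second virial coefficient B₂ = b − a/(RT) vanishes at T_B = a/(Rb).
T_B = 5.543/(0.08314×0.03089) = 5.543/0.0025682 = 2158 K

T_B ≈ 2158 K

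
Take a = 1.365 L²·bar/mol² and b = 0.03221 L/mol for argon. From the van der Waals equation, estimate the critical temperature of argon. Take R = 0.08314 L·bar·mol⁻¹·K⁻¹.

For a van der Waals gas, T_c = 8a/(27Rb).
T_c = 8×1.365/(27×0.08314×0.03221) = 10.920/0.072304 = 151.0 K

T_c ≈ 151.0 K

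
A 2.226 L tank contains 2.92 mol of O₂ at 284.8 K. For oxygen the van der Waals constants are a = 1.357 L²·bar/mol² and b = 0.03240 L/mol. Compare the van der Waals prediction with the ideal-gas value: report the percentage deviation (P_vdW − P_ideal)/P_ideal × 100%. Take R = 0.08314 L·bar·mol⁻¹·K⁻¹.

-3.08 %

Ideal: P_ideal = nRT/V = (2.92)(0.08314)(284.8)/2.226 = 31.0604 bar
vdW: P = nRT/(V − nb) − a n²/V² = 69.1406/2.13139 − 11.5703/4.95508 = 32.4392 − 2.33504 = 30.1042 bar
% deviation = (30.1042 − 31.0604)/31.0604 × 100% = -3.08%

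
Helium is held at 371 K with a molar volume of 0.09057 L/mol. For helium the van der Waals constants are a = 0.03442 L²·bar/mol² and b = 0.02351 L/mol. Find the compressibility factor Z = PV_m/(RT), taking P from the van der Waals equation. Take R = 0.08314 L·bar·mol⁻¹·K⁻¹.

Z ≈ 1.338

P = RT/(V_m − b) − a/V_m² = (0.08314)(371)/(0.09057 − 0.02351) − 0.03442/(0.09057)²
  = 30.845/0.067060 − 4.1961 = 459.96 − 4.1961 = 455.76 bar
Z = PV_m/(RT) = (455.76)(0.09057)/((0.08314)(371)) = 41.278/30.845 = 1.338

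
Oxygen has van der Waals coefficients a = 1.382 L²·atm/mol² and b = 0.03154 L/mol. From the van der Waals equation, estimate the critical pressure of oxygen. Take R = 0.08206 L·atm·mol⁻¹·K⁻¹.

For a van der Waals gas, P_c = a/(27b²).
P_c = 1.382/(27×(0.03154)²) = 1.382/0.026859 = 51.45 atm

P_c ≈ 51.45 atm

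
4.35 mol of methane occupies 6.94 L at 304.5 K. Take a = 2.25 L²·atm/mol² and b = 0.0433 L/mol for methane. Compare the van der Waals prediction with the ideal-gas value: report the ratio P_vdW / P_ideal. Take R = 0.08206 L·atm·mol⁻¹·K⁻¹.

Ideal: P_ideal = nRT/V = (4.35)(0.08206)(304.5)/6.94 = 15.6620 atm
vdW: P = nRT/(V − nb) − a n²/V² = 108.695/6.75165 − 42.5756/48.1636 = 16.0990 − 0.883979 = 15.2150 atm
Ratio = 15.2150/15.6620 = 0.9715

P_vdW / P_ideal ≈ 0.9715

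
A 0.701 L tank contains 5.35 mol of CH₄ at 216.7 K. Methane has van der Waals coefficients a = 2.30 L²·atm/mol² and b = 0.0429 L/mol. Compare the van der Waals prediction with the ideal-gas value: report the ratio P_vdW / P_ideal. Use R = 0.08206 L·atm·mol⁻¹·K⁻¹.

Ideal: P_ideal = nRT/V = (5.35)(0.08206)(216.7)/0.701 = 135.714 atm
vdW: P = nRT/(V − nb) − a n²/V² = 95.1359/0.471485 − 65.8318/0.491401 = 201.779 − 133.968 = 67.811 atm
Ratio = 67.811/135.714 = 0.4997

P_vdW / P_ideal ≈ 0.4997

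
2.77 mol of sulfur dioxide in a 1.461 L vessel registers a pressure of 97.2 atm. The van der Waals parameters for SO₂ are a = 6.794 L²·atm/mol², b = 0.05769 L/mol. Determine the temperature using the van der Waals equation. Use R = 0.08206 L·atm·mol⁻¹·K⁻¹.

T = (P + a n²/V²)(V − nb)/(nR)
P + a n²/V² = 97.2 + (6.794)(2.77)²/(1.461)² = 121.62 atm
V − nb = 1.461 − (2.77)(0.05769) = 1.3012 L
T = (121.62)(1.3012)/((2.77)(0.08206)) = 696.2 K

T ≈ 696.2 K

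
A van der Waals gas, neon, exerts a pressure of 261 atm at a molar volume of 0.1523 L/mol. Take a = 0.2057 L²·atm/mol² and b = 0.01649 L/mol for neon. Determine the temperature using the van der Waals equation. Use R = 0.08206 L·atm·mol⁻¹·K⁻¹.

T ≈ 446.6 K

T = (P + a/V_m²)(V_m − b)/R
P + a/V_m² = 261 + 0.2057/(0.1523)² = 269.87 atm
V_m − b = 0.1523 − 0.01649 = 0.13581 L/mol
T = (269.87)(0.13581)/0.08206 = 446.6 K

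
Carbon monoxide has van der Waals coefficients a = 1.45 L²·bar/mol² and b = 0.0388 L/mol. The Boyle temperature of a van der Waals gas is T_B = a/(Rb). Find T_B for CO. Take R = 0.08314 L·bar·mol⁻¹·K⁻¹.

For a van der Waals gas the second virial coefficient B₂ = b − a/(RT) vanishes at T_B = a/(Rb).
T_B = 1.45/(0.08314×0.0388) = 1.45/0.0032258 = 449.5 K

T_B ≈ 449.5 K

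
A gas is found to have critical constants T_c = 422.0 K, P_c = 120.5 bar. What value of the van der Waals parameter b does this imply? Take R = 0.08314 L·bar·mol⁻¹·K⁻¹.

From T_c = 8a/(27Rb) and P_c = a/(27b²): b = R T_c/(8 P_c).
b = (0.08314)(422.0)/(8×120.5) = 35.085/964.00 = 0.03640 L/mol

b ≈ 0.03640 L/mol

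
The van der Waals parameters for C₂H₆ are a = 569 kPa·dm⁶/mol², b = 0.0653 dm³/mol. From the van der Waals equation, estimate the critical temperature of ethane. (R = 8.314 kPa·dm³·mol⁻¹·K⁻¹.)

For a van der Waals gas, T_c = 8a/(27Rb).
T_c = 8×569/(27×8.314×0.0653) = 4552.0/14.658 = 310.5 K

T_c ≈ 310.5 K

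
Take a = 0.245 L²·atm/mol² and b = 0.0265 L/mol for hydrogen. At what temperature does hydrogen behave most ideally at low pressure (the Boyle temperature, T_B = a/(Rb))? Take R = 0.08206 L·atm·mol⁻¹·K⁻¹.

For a van der Waals gas the second virial coefficient B₂ = b − a/(RT) vanishes at T_B = a/(Rb).
T_B = 0.245/(0.08206×0.0265) = 0.245/0.0021746 = 112.7 K

T_B ≈ 112.7 K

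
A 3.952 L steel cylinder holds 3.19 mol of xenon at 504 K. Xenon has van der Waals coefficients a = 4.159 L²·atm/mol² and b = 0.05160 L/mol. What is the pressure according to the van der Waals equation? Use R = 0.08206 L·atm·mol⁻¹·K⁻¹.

P ≈ 32.12 atm

P = nRT/(V − nb) − a n²/V²
nRT/(V − nb) = (3.19)(0.08206)(504)/(3.952 − 3.19×0.05160) = 131.93/3.7874 = 34.834 atm
a n²/V² = (4.159)(3.19)²/(3.952)² = 2.7098 atm
P = 34.834 − 2.7098 = 32.12 atm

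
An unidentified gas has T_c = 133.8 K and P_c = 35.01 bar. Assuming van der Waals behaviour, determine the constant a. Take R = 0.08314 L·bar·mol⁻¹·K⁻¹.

a ≈ 1.491 L²·bar/mol²

From T_c = 8a/(27Rb) and P_c = a/(27b²): a = 27 R² T_c²/(64 P_c).
a = 27×(0.08314)²×(133.8)²/(64×35.01) = 3341.2/2240.6 = 1.491 L²·bar/mol²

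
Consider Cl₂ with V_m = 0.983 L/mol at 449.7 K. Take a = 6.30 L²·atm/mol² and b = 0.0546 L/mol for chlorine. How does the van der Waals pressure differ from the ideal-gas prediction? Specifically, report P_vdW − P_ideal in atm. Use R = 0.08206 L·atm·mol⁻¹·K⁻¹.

Ideal: P_ideal = RT/V_m = (0.08206)(449.7)/0.983 = 37.5406 atm
vdW: P = RT/(V_m − b) − a/V_m² = 36.9024/0.928400 − 6.30/0.966289 = 39.7484 − 6.51979 = 33.2286 atm
ΔP = 33.2286 − 37.5406 = -4.312 atm

ΔP ≈ -4.312 atm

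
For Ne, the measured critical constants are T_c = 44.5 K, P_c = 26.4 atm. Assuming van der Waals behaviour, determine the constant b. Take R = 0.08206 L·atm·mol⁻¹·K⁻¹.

From T_c = 8a/(27Rb) and P_c = a/(27b²): b = R T_c/(8 P_c).
b = (0.08206)(44.5)/(8×26.4) = 3.6517/211.20 = 0.01729 L/mol

b ≈ 0.01729 L/mol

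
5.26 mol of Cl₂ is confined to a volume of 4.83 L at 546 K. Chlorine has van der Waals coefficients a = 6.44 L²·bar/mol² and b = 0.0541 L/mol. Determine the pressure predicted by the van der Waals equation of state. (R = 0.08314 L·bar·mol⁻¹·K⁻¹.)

P ≈ 44.89 bar

P = nRT/(V − nb) − a n²/V²
nRT/(V − nb) = (5.26)(0.08314)(546)/(4.83 − 5.26×0.0541) = 238.77/4.5454 = 52.530 bar
a n²/V² = (6.44)(5.26)²/(4.83)² = 7.6377 bar
P = 52.530 − 7.6377 = 44.89 bar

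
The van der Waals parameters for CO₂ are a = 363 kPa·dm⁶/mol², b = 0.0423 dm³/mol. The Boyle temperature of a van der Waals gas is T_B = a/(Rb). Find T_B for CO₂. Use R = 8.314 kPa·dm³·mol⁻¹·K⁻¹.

T_B ≈ 1032 K

For a van der Waals gas the second virial coefficient B₂ = b − a/(RT) vanishes at T_B = a/(Rb).
T_B = 363/(8.314×0.0423) = 363/0.35168 = 1032 K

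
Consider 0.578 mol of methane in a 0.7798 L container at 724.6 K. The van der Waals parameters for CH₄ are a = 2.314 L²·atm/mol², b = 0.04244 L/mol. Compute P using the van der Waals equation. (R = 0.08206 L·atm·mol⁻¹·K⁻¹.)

P ≈ 44.23 atm

P = nRT/(V − nb) − a n²/V²
nRT/(V − nb) = (0.578)(0.08206)(724.6)/(0.7798 − 0.578×0.04244) = 34.368/0.75527 = 45.504 atm
a n²/V² = (2.314)(0.578)²/(0.7798)² = 1.2713 atm
P = 45.504 − 1.2713 = 44.23 atm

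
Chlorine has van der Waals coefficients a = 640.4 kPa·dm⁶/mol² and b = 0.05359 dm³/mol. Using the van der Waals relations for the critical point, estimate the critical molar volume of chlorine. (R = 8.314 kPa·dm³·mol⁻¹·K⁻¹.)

For a van der Waals gas, V_m,c = 3b.
V_m,c = 3×0.05359 = 0.1608 dm³/mol

V_m,c ≈ 0.1608 dm³/mol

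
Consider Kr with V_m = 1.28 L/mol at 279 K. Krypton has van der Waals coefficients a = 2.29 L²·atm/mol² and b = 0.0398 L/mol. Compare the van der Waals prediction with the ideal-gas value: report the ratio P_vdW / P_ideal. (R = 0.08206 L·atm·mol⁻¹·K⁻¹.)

Ideal: P_ideal = RT/V_m = (0.08206)(279)/1.28 = 17.8865 atm
vdW: P = RT/(V_m − b) − a/V_m² = 22.8947/1.24020 − 2.29/1.63840 = 18.4605 − 1.39771 = 17.0628 atm
Ratio = 17.0628/17.8865 = 0.9539

P_vdW / P_ideal ≈ 0.9539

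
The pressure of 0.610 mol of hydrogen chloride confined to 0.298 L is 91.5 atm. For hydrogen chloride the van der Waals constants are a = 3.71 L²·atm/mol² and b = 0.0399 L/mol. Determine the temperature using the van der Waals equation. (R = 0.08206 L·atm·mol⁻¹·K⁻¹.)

T ≈ 585.2 K

T = (P + a n²/V²)(V − nb)/(nR)
P + a n²/V² = 91.5 + (3.71)(0.610)²/(0.298)² = 107.05 atm
V − nb = 0.298 − (0.610)(0.0399) = 0.27366 L
T = (107.05)(0.27366)/((0.610)(0.08206)) = 585.2 K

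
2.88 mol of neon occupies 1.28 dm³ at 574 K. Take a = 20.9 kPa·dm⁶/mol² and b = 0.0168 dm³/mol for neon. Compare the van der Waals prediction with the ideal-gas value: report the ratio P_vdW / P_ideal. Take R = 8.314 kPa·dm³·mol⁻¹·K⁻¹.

Ideal: P_ideal = nRT/V = (2.88)(8.314)(574)/1.28 = 10737.5 kPa
vdW: P = nRT/(V − nb) − a n²/V² = 13744.0/1.23162 − 173.353/1.63840 = 11159.3 − 105.806 = 11053.5 kPa
Ratio = 11053.5/10737.5 = 1.029

P_vdW / P_ideal ≈ 1.029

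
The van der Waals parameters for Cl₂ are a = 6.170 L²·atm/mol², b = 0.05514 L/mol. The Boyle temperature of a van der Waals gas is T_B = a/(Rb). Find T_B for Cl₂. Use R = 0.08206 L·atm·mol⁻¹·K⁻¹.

For a van der Waals gas the second virial coefficient B₂ = b − a/(RT) vanishes at T_B = a/(Rb).
T_B = 6.170/(0.08206×0.05514) = 6.170/0.0045248 = 1364 K

T_B ≈ 1364 K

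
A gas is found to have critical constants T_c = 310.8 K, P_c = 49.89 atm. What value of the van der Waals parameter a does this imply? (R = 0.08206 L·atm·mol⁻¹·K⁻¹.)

a ≈ 5.500 L²·atm/mol²

From T_c = 8a/(27Rb) and P_c = a/(27b²): a = 27 R² T_c²/(64 P_c).
a = 27×(0.08206)²×(310.8)²/(64×49.89) = 17563/3193.0 = 5.500 L²·atm/mol²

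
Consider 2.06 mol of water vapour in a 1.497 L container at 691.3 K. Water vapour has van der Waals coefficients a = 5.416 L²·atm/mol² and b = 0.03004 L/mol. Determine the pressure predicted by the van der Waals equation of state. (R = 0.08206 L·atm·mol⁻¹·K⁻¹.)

P = nRT/(V − nb) − a n²/V²
nRT/(V − nb) = (2.06)(0.08206)(691.3)/(1.497 − 2.06×0.03004) = 116.86/1.4351 = 81.430 atm
a n²/V² = (5.416)(2.06)²/(1.497)² = 10.256 atm
P = 81.430 − 10.256 = 71.17 atm

P ≈ 71.17 atm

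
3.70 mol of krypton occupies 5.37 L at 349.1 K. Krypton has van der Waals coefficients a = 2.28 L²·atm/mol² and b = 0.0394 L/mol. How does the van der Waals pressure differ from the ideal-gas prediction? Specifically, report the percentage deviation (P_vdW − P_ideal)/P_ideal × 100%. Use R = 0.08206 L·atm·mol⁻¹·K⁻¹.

-2.69 %

Ideal: P_ideal = nRT/V = (3.70)(0.08206)(349.1)/5.37 = 19.7383 atm
vdW: P = nRT/(V − nb) − a n²/V² = 105.994/5.22422 − 31.2132/28.8369 = 20.2890 − 1.08240 = 19.2066 atm
% deviation = (19.2066 − 19.7383)/19.7383 × 100% = -2.69%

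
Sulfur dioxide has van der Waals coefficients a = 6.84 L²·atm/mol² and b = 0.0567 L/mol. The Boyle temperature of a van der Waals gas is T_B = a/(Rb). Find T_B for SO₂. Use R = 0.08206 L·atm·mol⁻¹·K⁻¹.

For a van der Waals gas the second virial coefficient B₂ = b − a/(RT) vanishes at T_B = a/(Rb).
T_B = 6.84/(0.08206×0.0567) = 6.84/0.0046528 = 1470 K

T_B ≈ 1470 K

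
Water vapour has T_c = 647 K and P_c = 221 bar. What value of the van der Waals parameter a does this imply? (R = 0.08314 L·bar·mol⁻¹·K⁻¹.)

a ≈ 5.524 L²·bar/mol²

From T_c = 8a/(27Rb) and P_c = a/(27b²): a = 27 R² T_c²/(64 P_c).
a = 27×(0.08314)²×(647)²/(64×221) = 78125/14144 = 5.524 L²·bar/mol²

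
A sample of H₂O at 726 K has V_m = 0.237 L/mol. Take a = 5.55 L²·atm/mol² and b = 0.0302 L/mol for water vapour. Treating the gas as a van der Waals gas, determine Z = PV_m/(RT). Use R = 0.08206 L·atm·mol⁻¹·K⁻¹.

P = RT/(V_m − b) − a/V_m² = (0.08206)(726)/(0.237 − 0.0302) − 5.55/(0.237)²
  = 59.576/0.20680 − 98.809 = 288.09 − 98.809 = 189.28 atm
Z = PV_m/(RT) = (189.28)(0.237)/((0.08206)(726)) = 44.859/59.576 = 0.7530

Z ≈ 0.7530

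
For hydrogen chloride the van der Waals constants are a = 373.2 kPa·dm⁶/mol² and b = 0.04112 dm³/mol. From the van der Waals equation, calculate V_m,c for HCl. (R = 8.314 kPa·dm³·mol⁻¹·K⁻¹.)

For a van der Waals gas, V_m,c = 3b.
V_m,c = 3×0.04112 = 0.1234 dm³/mol

V_m,c ≈ 0.1234 dm³/mol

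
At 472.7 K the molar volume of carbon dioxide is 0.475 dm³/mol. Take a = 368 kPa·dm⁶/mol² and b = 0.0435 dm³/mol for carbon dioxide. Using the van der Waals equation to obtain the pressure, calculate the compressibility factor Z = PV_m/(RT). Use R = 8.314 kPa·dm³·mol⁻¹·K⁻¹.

P = RT/(V_m − b) − a/V_m² = (8.314)(472.7)/(0.475 − 0.0435) − 368/(0.475)²
  = 3930.0/0.43150 − 1631.0 = 9107.8 − 1631.0 = 7476.8 kPa
Z = PV_m/(RT) = (7476.8)(0.475)/((8.314)(472.7)) = 3551.5/3930.0 = 0.9037

Z ≈ 0.9037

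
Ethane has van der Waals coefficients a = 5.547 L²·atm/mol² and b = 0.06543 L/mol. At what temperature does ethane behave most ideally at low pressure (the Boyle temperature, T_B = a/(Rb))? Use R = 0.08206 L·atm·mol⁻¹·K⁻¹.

For a van der Waals gas the second virial coefficient B₂ = b − a/(RT) vanishes at T_B = a/(Rb).
T_B = 5.547/(0.08206×0.06543) = 5.547/0.0053692 = 1033 K

T_B ≈ 1033 K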